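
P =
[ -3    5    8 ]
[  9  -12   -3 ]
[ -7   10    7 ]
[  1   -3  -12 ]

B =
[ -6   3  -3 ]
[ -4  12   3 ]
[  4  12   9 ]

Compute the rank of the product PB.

2

First compute PB:
[[ 30, 147,  96],
 [-18, -153, -90],
 [ 30, 183, 114],
 [-42, -177, -120]]
Now row reduce the product.
R2 ← R2 + (3/5)·R1: [0, -324/5, -162/5]
R3 ← R3 − R1: [0, 36, 18]
R4 ← R4 + (7/5)·R1: [0, 144/5, 72/5]
R3 ← R3 + (5/9)·R2: [0, 0, 0]
R4 ← R4 + (4/9)·R2: [0, 0, 0]
2 nonzero rows, so rank(PB) = 2.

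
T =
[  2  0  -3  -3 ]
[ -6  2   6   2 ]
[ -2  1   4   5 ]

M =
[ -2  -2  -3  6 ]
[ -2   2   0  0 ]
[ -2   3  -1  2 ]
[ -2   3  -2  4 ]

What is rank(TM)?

First compute TM:
[[  8, -22,   3,  -6],
 [ -8,  40,   8, -16],
 [-16,  33,  -8,  16]]
Now row reduce the product.
R2 ← R2 + R1: [0, 18, 11, -22]
R3 ← R3 + (2)·R1: [0, -11, -2, 4]
R3 ← R3 + (11/18)·R2: [0, 0, 85/18, -85/9]
3 nonzero rows, so rank(TM) = 3.

3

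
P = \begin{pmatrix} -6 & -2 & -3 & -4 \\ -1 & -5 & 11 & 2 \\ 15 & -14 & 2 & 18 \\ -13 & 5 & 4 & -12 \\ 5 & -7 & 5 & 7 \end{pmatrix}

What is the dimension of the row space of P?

Row reduce to echelon form.
R2 ← R2 − (1/6)·R1: [0, -14/3, 23/2, 8/3]
R3 ← R3 + (5/2)·R1: [0, -19, -11/2, 8]
R4 ← R4 − (13/6)·R1: [0, 28/3, 21/2, -10/3]
R5 ← R5 + (5/6)·R1: [0, -26/3, 5/2, 11/3]
R3 ← R3 − (57/14)·R2: [0, 0, -1465/28, -20/7]
R4 ← R4 + (2)·R2: [0, 0, 67/2, 2]
R5 ← R5 − (13/7)·R2: [0, 0, -132/7, -9/7]
R4 ← R4 + (938/1465)·R3: [0, 0, 0, 50/293]
R5 ← R5 − (528/1465)·R3: [0, 0, 0, -75/293]
R5 ← R5 + (3/2)·R4: [0, 0, 0, 0]
Echelon form has 4 nonzero rows, so rank(P) = 4.
The row space has dimension equal to the rank: 4.

4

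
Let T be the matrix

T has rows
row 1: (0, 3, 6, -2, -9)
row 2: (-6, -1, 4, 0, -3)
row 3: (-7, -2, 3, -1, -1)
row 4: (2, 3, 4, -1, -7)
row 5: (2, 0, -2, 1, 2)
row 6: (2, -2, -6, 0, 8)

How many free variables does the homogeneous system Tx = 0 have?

Row reduce to echelon form.
Swap R1 ↔ R2
R3 ← R3 − (7/6)·R1: [0, -5/6, -5/3, -1, 5/2]
R4 ← R4 + (1/3)·R1: [0, 8/3, 16/3, -1, -8]
R5 ← R5 + (1/3)·R1: [0, -1/3, -2/3, 1, 1]
R6 ← R6 + (1/3)·R1: [0, -7/3, -14/3, 0, 7]
R3 ← R3 + (5/18)·R2: [0, 0, 0, -14/9, 0]
R4 ← R4 − (8/9)·R2: [0, 0, 0, 7/9, 0]
R5 ← R5 + (1/9)·R2: [0, 0, 0, 7/9, 0]
R6 ← R6 + (7/9)·R2: [0, 0, 0, -14/9, 0]
R4 ← R4 + (1/2)·R3: [0, 0, 0, 0, 0]
R5 ← R5 + (1/2)·R3: [0, 0, 0, 0, 0]
R6 ← R6 − R3: [0, 0, 0, 0, 0]
3 nonzero rows, so rank(T) = 3.
T has 5 columns; by rank–nullity, nullity = 5 − 3 = 2.

2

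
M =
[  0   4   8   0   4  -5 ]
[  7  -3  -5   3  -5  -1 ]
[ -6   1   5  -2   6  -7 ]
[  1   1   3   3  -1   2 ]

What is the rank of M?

4

Row reduce to echelon form.
Swap R1 ↔ R2
R3 ← R3 + (6/7)·R1: [0, -11/7, 5/7, 4/7, 12/7, -55/7]
R4 ← R4 − (1/7)·R1: [0, 10/7, 26/7, 18/7, -2/7, 15/7]
R3 ← R3 + (11/28)·R2: [0, 0, 27/7, 4/7, 23/7, -275/28]
R4 ← R4 − (5/14)·R2: [0, 0, 6/7, 18/7, -12/7, 55/14]
R4 ← R4 − (2/9)·R3: [0, 0, 0, 22/9, -22/9, 55/9]
Echelon form has 4 nonzero rows, so rank(M) = 4.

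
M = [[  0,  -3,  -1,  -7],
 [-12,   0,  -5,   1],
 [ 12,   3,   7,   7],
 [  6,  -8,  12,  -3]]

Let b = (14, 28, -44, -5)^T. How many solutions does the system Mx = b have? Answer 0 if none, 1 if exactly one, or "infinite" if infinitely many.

Row reduce the augmented matrix [M | b].
Swap R1 ↔ R2
R3 ← R3 + R1: [0, 3, 2, 8, -16]
R4 ← R4 + (1/2)·R1: [0, -8, 19/2, -5/2, 9]
R3 ← R3 + R2: [0, 0, 1, 1, -2]
R4 ← R4 − (8/3)·R2: [0, 0, 73/6, 97/6, -85/3]
R4 ← R4 − (73/6)·R3: [0, 0, 0, 4, -4]
The echelon form has 4 nonzero rows, and every pivot lies in the first 4 columns, so rank(M) = rank([M|b]) = 4.
The system is consistent.
rank = 4 = number of unknowns, so the solution is unique.

1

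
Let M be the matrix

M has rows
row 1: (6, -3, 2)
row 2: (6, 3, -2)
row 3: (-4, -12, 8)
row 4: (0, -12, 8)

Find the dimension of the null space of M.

1

Row reduce to echelon form.
R2 ← R2 − R1: [0, 6, -4]
R3 ← R3 + (2/3)·R1: [0, -14, 28/3]
R3 ← R3 + (7/3)·R2: [0, 0, 0]
R4 ← R4 + (2)·R2: [0, 0, 0]
2 nonzero rows, so rank(M) = 2.
M has 3 columns; by rank–nullity, nullity = 3 − 2 = 1.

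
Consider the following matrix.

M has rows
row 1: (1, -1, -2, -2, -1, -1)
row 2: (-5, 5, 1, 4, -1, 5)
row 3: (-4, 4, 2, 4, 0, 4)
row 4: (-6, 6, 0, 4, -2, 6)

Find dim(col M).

Row reduce to echelon form.
R2 ← R2 + (5)·R1: [0, 0, -9, -6, -6, 0]
R3 ← R3 + (4)·R1: [0, 0, -6, -4, -4, 0]
R4 ← R4 + (6)·R1: [0, 0, -12, -8, -8, 0]
R3 ← R3 − (2/3)·R2: [0, 0, 0, 0, 0, 0]
R4 ← R4 − (4/3)·R2: [0, 0, 0, 0, 0, 0]
Echelon form has 2 nonzero rows, so rank(M) = 2.
The column space has dimension equal to the rank: 2.

2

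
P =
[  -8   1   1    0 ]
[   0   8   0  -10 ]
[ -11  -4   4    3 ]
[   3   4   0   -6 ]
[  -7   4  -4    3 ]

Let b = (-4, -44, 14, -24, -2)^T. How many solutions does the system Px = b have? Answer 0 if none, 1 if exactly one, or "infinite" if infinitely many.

infinite

Row reduce the augmented matrix [P | b].
R3 ← R3 − (11/8)·R1: [0, -43/8, 21/8, 3, 39/2]
R4 ← R4 + (3/8)·R1: [0, 35/8, 3/8, -6, -51/2]
R5 ← R5 − (7/8)·R1: [0, 25/8, -39/8, 3, 3/2]
R3 ← R3 + (43/64)·R2: [0, 0, 21/8, -119/32, -161/16]
R4 ← R4 − (35/64)·R2: [0, 0, 3/8, -17/32, -23/16]
R5 ← R5 − (25/64)·R2: [0, 0, -39/8, 221/32, 299/16]
R4 ← R4 − (1/7)·R3: [0, 0, 0, 0, 0]
R5 ← R5 + (13/7)·R3: [0, 0, 0, 0, 0]
The echelon form has 3 nonzero rows, and every pivot lies in the first 4 columns, so rank(P) = rank([P|b]) = 3.
The system is consistent.
rank = 3 < 4 unknowns, so there are infinitely many solutions.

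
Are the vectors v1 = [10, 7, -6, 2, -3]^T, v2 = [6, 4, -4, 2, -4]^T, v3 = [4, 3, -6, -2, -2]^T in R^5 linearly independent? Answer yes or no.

yes

Form the matrix with these vectors as rows and row reduce.
R2 ← R2 − (3/5)·R1: [0, -1/5, -2/5, 4/5, -11/5]
R3 ← R3 − (2/5)·R1: [0, 1/5, -18/5, -14/5, -4/5]
R3 ← R3 + R2: [0, 0, -4, -2, -3]
3 nonzero rows, so the 3 vectors span a space of dimension 3.
Since 3 = 3, the vectors are linearly independent.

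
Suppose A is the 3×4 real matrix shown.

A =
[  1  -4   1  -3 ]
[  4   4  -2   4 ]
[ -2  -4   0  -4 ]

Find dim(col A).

Row reduce to echelon form.
R2 ← R2 − (4)·R1: [0, 20, -6, 16]
R3 ← R3 + (2)·R1: [0, -12, 2, -10]
R3 ← R3 + (3/5)·R2: [0, 0, -8/5, -2/5]
Echelon form has 3 nonzero rows, so rank(A) = 3.
The column space has dimension equal to the rank: 3.

3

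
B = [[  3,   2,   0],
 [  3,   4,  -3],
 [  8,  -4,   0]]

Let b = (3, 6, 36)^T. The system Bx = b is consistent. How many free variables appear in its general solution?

Row reduce the augmented matrix [B | b].
R2 ← R2 − R1: [0, 2, -3, 3]
R3 ← R3 − (8/3)·R1: [0, -28/3, 0, 28]
R3 ← R3 + (14/3)·R2: [0, 0, -14, 42]
The echelon form has 3 nonzero rows, and every pivot lies in the first 3 columns, so rank(B) = rank([B|b]) = 3.
The system is consistent.
Free variables = (unknowns) − (rank) = 3 − 3 = 0.

0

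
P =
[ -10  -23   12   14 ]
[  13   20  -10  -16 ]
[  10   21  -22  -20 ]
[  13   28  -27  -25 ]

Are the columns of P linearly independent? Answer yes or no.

Row reduce P to echelon form.
R2 ← R2 + (13/10)·R1: [0, -99/10, 28/5, 11/5]
R3 ← R3 + R1: [0, -2, -10, -6]
R4 ← R4 + (13/10)·R1: [0, -19/10, -57/5, -34/5]
R3 ← R3 − (20/99)·R2: [0, 0, -1102/99, -58/9]
R4 ← R4 − (19/99)·R2: [0, 0, -1235/99, -65/9]
R4 ← R4 − (65/58)·R3: [0, 0, 0, 0]
3 pivots among 4 columns.
Only 3 < 4 pivot columns, so the columns are linearly dependent.

no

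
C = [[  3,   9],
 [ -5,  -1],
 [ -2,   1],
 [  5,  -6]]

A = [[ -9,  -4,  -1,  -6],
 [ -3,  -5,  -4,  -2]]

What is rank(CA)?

2

First compute CA:
[[-54, -57, -39, -36],
 [ 48,  25,   9,  32],
 [ 15,   3,  -2,  10],
 [-27,  10,  19, -18]]
Now row reduce the product.
R2 ← R2 + (8/9)·R1: [0, -77/3, -77/3, 0]
R3 ← R3 + (5/18)·R1: [0, -77/6, -77/6, 0]
R4 ← R4 − (1/2)·R1: [0, 77/2, 77/2, 0]
R3 ← R3 − (1/2)·R2: [0, 0, 0, 0]
R4 ← R4 + (3/2)·R2: [0, 0, 0, 0]
2 nonzero rows, so rank(CA) = 2.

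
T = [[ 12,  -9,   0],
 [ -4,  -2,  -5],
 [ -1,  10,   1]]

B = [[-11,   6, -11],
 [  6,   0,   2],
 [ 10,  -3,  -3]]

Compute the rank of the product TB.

3

First compute TB:
[[-186,  72, -150],
 [-18,  -9,  55],
 [ 81,  -9,  28]]
Now row reduce the product.
R2 ← R2 − (3/31)·R1: [0, -495/31, 2155/31]
R3 ← R3 + (27/62)·R1: [0, 693/31, -1157/31]
R3 ← R3 + (7/5)·R2: [0, 0, 60]
3 nonzero rows, so rank(TB) = 3.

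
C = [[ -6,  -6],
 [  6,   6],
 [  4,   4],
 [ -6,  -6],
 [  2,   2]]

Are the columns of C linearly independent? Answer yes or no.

no

Row reduce C to echelon form.
R2 ← R2 + R1: [0, 0]
R3 ← R3 + (2/3)·R1: [0, 0]
R4 ← R4 − R1: [0, 0]
R5 ← R5 + (1/3)·R1: [0, 0]
1 pivot among 2 columns.
Only 1 < 2 pivot columns, so the columns are linearly dependent.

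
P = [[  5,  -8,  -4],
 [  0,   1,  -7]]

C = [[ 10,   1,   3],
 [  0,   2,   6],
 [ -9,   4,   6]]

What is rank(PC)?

2

First compute PC:
[[ 86, -27, -57],
 [ 63, -26, -36]]
Now row reduce the product.
R2 ← R2 − (63/86)·R1: [0, -535/86, 495/86]
2 nonzero rows, so rank(PC) = 2.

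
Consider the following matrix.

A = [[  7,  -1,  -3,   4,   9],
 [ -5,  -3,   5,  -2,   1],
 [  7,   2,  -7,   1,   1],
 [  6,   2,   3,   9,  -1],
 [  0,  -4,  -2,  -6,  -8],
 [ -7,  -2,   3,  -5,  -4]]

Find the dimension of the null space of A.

Row reduce to echelon form.
R2 ← R2 + (5/7)·R1: [0, -26/7, 20/7, 6/7, 52/7]
R3 ← R3 − R1: [0, 3, -4, -3, -8]
R4 ← R4 − (6/7)·R1: [0, 20/7, 39/7, 39/7, -61/7]
R6 ← R6 + R1: [0, -3, 0, -1, 5]
R3 ← R3 + (21/26)·R2: [0, 0, -22/13, -30/13, -2]
R4 ← R4 + (10/13)·R2: [0, 0, 101/13, 81/13, -3]
R5 ← R5 − (14/13)·R2: [0, 0, -66/13, -90/13, -16]
R6 ← R6 − (21/26)·R2: [0, 0, -30/13, -22/13, -1]
R4 ← R4 + (101/22)·R3: [0, 0, 0, -48/11, -134/11]
R5 ← R5 − (3)·R3: [0, 0, 0, 0, -10]
R6 ← R6 − (15/11)·R3: [0, 0, 0, 16/11, 19/11]
R6 ← R6 + (1/3)·R4: [0, 0, 0, 0, -7/3]
R6 ← R6 − (7/30)·R5: [0, 0, 0, 0, 0]
5 nonzero rows, so rank(A) = 5.
A has 5 columns; by rank–nullity, nullity = 5 − 5 = 0.

0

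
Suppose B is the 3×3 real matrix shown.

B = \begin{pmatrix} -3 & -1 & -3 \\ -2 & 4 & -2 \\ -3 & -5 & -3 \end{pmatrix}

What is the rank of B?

Row reduce to echelon form.
R2 ← R2 − (2/3)·R1: [0, 14/3, 0]
R3 ← R3 − R1: [0, -4, 0]
R3 ← R3 + (6/7)·R2: [0, 0, 0]
Echelon form has 2 nonzero rows, so rank(B) = 2.

2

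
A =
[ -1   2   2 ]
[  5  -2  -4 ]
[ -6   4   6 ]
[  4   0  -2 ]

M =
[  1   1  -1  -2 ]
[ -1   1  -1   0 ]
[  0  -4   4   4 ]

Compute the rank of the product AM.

First compute AM:
[[ -3,  -7,   7,  10],
 [  7,  19, -19, -26],
 [-10, -26,  26,  36],
 [  4,  12, -12, -16]]
Now row reduce the product.
R2 ← R2 + (7/3)·R1: [0, 8/3, -8/3, -8/3]
R3 ← R3 − (10/3)·R1: [0, -8/3, 8/3, 8/3]
R4 ← R4 + (4/3)·R1: [0, 8/3, -8/3, -8/3]
R3 ← R3 + R2: [0, 0, 0, 0]
R4 ← R4 − R2: [0, 0, 0, 0]
2 nonzero rows, so rank(AM) = 2.

2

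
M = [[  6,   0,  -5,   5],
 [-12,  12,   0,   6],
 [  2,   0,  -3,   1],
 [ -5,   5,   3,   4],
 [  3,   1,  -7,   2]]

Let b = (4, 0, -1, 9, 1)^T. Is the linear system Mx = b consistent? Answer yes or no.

no

Row reduce the augmented matrix [M | b].
R2 ← R2 + (2)·R1: [0, 12, -10, 16, 8]
R3 ← R3 − (1/3)·R1: [0, 0, -4/3, -2/3, -7/3]
R4 ← R4 + (5/6)·R1: [0, 5, -7/6, 49/6, 37/3]
R5 ← R5 − (1/2)·R1: [0, 1, -9/2, -1/2, -1]
R4 ← R4 − (5/12)·R2: [0, 0, 3, 3/2, 9]
R5 ← R5 − (1/12)·R2: [0, 0, -11/3, -11/6, -5/3]
R4 ← R4 + (9/4)·R3: [0, 0, 0, 0, 15/4]
R5 ← R5 − (11/4)·R3: [0, 0, 0, 0, 19/4]
R5 ← R5 − (19/15)·R4: [0, 0, 0, 0, 0]
The echelon form has 4 nonzero rows; the last pivot sits in the augmented column, so rank(M) = 3 but rank([M|b]) = 4.
Since the ranks differ, the system is inconsistent.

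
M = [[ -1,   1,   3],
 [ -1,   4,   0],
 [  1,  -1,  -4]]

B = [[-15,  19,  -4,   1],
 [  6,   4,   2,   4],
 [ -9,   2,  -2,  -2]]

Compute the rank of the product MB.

3

First compute MB:
[[ -6,  -9,   0,  -3],
 [ 39,  -3,  12,  15],
 [ 15,   7,   2,   5]]
Now row reduce the product.
R2 ← R2 + (13/2)·R1: [0, -123/2, 12, -9/2]
R3 ← R3 + (5/2)·R1: [0, -31/2, 2, -5/2]
R3 ← R3 − (31/123)·R2: [0, 0, -42/41, -56/41]
3 nonzero rows, so rank(MB) = 3.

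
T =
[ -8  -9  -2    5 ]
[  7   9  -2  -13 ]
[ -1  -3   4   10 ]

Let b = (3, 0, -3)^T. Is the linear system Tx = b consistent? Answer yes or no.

yes

Row reduce the augmented matrix [T | b].
R2 ← R2 + (7/8)·R1: [0, 9/8, -15/4, -69/8, 21/8]
R3 ← R3 − (1/8)·R1: [0, -15/8, 17/4, 75/8, -27/8]
R3 ← R3 + (5/3)·R2: [0, 0, -2, -5, 1]
The echelon form has 3 nonzero rows, and every pivot lies in the first 4 columns, so rank(T) = rank([T|b]) = 3.
The system is consistent.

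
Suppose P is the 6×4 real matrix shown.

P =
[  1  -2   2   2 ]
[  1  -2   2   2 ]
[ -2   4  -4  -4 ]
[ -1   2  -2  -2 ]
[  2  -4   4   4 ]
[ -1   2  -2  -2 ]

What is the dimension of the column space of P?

1

Row reduce to echelon form.
R2 ← R2 − R1: [0, 0, 0, 0]
R3 ← R3 + (2)·R1: [0, 0, 0, 0]
R4 ← R4 + R1: [0, 0, 0, 0]
R5 ← R5 − (2)·R1: [0, 0, 0, 0]
R6 ← R6 + R1: [0, 0, 0, 0]
Echelon form has 1 nonzero row, so rank(P) = 1.
The column space has dimension equal to the rank: 1.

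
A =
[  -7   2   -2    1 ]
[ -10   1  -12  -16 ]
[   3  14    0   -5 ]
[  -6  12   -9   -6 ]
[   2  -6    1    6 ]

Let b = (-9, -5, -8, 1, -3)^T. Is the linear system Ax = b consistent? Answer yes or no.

no

Row reduce the augmented matrix [A | b].
R2 ← R2 − (10/7)·R1: [0, -13/7, -64/7, -122/7, 55/7]
R3 ← R3 + (3/7)·R1: [0, 104/7, -6/7, -32/7, -83/7]
R4 ← R4 − (6/7)·R1: [0, 72/7, -51/7, -48/7, 61/7]
R5 ← R5 + (2/7)·R1: [0, -38/7, 3/7, 44/7, -39/7]
R3 ← R3 + (8)·R2: [0, 0, -74, -144, 51]
R4 ← R4 + (72/13)·R2: [0, 0, -753/13, -1344/13, 679/13]
R5 ← R5 − (38/13)·R2: [0, 0, 353/13, 744/13, -371/13]
R4 ← R4 − (753/962)·R3: [0, 0, 0, 4488/481, 911/74]
R5 ← R5 + (353/962)·R3: [0, 0, 0, 2112/481, -727/74]
R5 ← R5 − (8/17)·R4: [0, 0, 0, 0, -531/34]
The echelon form has 5 nonzero rows; the last pivot sits in the augmented column, so rank(A) = 4 but rank([A|b]) = 5.
Since the ranks differ, the system is inconsistent.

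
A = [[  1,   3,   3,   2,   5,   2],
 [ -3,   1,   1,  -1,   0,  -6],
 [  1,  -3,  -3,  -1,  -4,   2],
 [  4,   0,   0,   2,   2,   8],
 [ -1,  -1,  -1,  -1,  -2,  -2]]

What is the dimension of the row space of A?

2

Row reduce to echelon form.
R2 ← R2 + (3)·R1: [0, 10, 10, 5, 15, 0]
R3 ← R3 − R1: [0, -6, -6, -3, -9, 0]
R4 ← R4 − (4)·R1: [0, -12, -12, -6, -18, 0]
R5 ← R5 + R1: [0, 2, 2, 1, 3, 0]
R3 ← R3 + (3/5)·R2: [0, 0, 0, 0, 0, 0]
R4 ← R4 + (6/5)·R2: [0, 0, 0, 0, 0, 0]
R5 ← R5 − (1/5)·R2: [0, 0, 0, 0, 0, 0]
Echelon form has 2 nonzero rows, so rank(A) = 2.
The row space has dimension equal to the rank: 2.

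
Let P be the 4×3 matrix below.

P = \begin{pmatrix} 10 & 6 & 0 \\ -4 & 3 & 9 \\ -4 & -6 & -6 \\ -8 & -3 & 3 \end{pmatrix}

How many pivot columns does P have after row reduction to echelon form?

2

Row reduce to echelon form.
R2 ← R2 + (2/5)·R1: [0, 27/5, 9]
R3 ← R3 + (2/5)·R1: [0, -18/5, -6]
R4 ← R4 + (4/5)·R1: [0, 9/5, 3]
R3 ← R3 + (2/3)·R2: [0, 0, 0]
R4 ← R4 − (1/3)·R2: [0, 0, 0]
Echelon form has 2 nonzero rows, so rank(P) = 2.
Each nonzero row contributes one pivot column: 2 pivot columns.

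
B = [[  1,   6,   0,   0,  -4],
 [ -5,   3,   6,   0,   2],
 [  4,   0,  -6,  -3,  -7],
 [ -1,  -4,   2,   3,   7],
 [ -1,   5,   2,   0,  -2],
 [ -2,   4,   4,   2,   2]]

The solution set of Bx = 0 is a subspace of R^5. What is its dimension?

2

Row reduce to echelon form.
R2 ← R2 + (5)·R1: [0, 33, 6, 0, -18]
R3 ← R3 − (4)·R1: [0, -24, -6, -3, 9]
R4 ← R4 + R1: [0, 2, 2, 3, 3]
R5 ← R5 + R1: [0, 11, 2, 0, -6]
R6 ← R6 + (2)·R1: [0, 16, 4, 2, -6]
R3 ← R3 + (8/11)·R2: [0, 0, -18/11, -3, -45/11]
R4 ← R4 − (2/33)·R2: [0, 0, 18/11, 3, 45/11]
R5 ← R5 − (1/3)·R2: [0, 0, 0, 0, 0]
R6 ← R6 − (16/33)·R2: [0, 0, 12/11, 2, 30/11]
R4 ← R4 + R3: [0, 0, 0, 0, 0]
R6 ← R6 + (2/3)·R3: [0, 0, 0, 0, 0]
3 nonzero rows, so rank(B) = 3.
B has 5 columns; by rank–nullity, nullity = 5 − 3 = 2.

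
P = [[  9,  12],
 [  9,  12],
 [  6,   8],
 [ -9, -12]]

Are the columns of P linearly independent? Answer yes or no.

no

Row reduce P to echelon form.
R2 ← R2 − R1: [0, 0]
R3 ← R3 − (2/3)·R1: [0, 0]
R4 ← R4 + R1: [0, 0]
1 pivot among 2 columns.
Only 1 < 2 pivot columns, so the columns are linearly dependent.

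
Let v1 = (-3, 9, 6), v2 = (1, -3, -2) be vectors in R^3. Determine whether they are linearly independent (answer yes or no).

no

Form the matrix with these vectors as rows and row reduce.
R2 ← R2 + (1/3)·R1: [0, 0, 0]
1 nonzero row, so the 2 vectors span a space of dimension 1.
Since 1 < 2, the vectors are linearly dependent.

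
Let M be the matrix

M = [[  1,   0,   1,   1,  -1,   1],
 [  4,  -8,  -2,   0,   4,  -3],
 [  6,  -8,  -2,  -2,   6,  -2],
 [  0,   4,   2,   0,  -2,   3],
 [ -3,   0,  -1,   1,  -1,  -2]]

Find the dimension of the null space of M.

Row reduce to echelon form.
R2 ← R2 − (4)·R1: [0, -8, -6, -4, 8, -7]
R3 ← R3 − (6)·R1: [0, -8, -8, -8, 12, -8]
R5 ← R5 + (3)·R1: [0, 0, 2, 4, -4, 1]
R3 ← R3 − R2: [0, 0, -2, -4, 4, -1]
R4 ← R4 + (1/2)·R2: [0, 0, -1, -2, 2, -1/2]
R4 ← R4 − (1/2)·R3: [0, 0, 0, 0, 0, 0]
R5 ← R5 + R3: [0, 0, 0, 0, 0, 0]
3 nonzero rows, so rank(M) = 3.
M has 6 columns; by rank–nullity, nullity = 6 − 3 = 3.

3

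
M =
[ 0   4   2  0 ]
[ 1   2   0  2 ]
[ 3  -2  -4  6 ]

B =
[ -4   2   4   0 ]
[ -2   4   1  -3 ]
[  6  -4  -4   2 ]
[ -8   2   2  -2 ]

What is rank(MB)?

2

First compute MB:
[[  4,   8,  -4,  -8],
 [-24,  14,  10, -10],
 [-80,  26,  38, -14]]
Now row reduce the product.
R2 ← R2 + (6)·R1: [0, 62, -14, -58]
R3 ← R3 + (20)·R1: [0, 186, -42, -174]
R3 ← R3 − (3)·R2: [0, 0, 0, 0]
2 nonzero rows, so rank(MB) = 2.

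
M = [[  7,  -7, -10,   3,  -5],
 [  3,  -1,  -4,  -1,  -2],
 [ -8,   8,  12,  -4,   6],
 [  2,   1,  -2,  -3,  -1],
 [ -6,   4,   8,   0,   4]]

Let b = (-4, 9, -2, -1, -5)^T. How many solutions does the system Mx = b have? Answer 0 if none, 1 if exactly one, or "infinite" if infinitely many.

0

Row reduce the augmented matrix [M | b].
R2 ← R2 − (3/7)·R1: [0, 2, 2/7, -16/7, 1/7, 75/7]
R3 ← R3 + (8/7)·R1: [0, 0, 4/7, -4/7, 2/7, -46/7]
R4 ← R4 − (2/7)·R1: [0, 3, 6/7, -27/7, 3/7, 1/7]
R5 ← R5 + (6/7)·R1: [0, -2, -4/7, 18/7, -2/7, -59/7]
R4 ← R4 − (3/2)·R2: [0, 0, 3/7, -3/7, 3/14, -223/14]
R5 ← R5 + R2: [0, 0, -2/7, 2/7, -1/7, 16/7]
R4 ← R4 − (3/4)·R3: [0, 0, 0, 0, 0, -11]
R5 ← R5 + (1/2)·R3: [0, 0, 0, 0, 0, -1]
R5 ← R5 − (1/11)·R4: [0, 0, 0, 0, 0, 0]
The echelon form has 4 nonzero rows; the last pivot sits in the augmented column, so rank(M) = 3 but rank([M|b]) = 4.
Since the ranks differ, the system is inconsistent.
It has no solutions.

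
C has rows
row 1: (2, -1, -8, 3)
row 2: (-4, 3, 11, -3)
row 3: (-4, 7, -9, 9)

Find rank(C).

2

Row reduce to echelon form.
R2 ← R2 + (2)·R1: [0, 1, -5, 3]
R3 ← R3 + (2)·R1: [0, 5, -25, 15]
R3 ← R3 − (5)·R2: [0, 0, 0, 0]
Echelon form has 2 nonzero rows, so rank(C) = 2.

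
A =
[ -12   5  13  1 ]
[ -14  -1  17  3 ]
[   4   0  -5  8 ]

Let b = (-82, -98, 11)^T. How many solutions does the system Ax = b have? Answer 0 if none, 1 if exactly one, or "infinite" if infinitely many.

infinite

Row reduce the augmented matrix [A | b].
R2 ← R2 − (7/6)·R1: [0, -41/6, 11/6, 11/6, -7/3]
R3 ← R3 + (1/3)·R1: [0, 5/3, -2/3, 25/3, -49/3]
R3 ← R3 + (10/41)·R2: [0, 0, -9/41, 360/41, -693/41]
The echelon form has 3 nonzero rows, and every pivot lies in the first 4 columns, so rank(A) = rank([A|b]) = 3.
The system is consistent.
rank = 3 < 4 unknowns, so there are infinitely many solutions.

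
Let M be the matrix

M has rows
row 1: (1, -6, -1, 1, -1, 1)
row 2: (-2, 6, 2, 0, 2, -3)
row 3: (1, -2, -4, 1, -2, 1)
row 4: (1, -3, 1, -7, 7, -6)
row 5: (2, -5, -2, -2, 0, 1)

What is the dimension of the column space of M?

4

Row reduce to echelon form.
R2 ← R2 + (2)·R1: [0, -6, 0, 2, 0, -1]
R3 ← R3 − R1: [0, 4, -3, 0, -1, 0]
R4 ← R4 − R1: [0, 3, 2, -8, 8, -7]
R5 ← R5 − (2)·R1: [0, 7, 0, -4, 2, -1]
R3 ← R3 + (2/3)·R2: [0, 0, -3, 4/3, -1, -2/3]
R4 ← R4 + (1/2)·R2: [0, 0, 2, -7, 8, -15/2]
R5 ← R5 + (7/6)·R2: [0, 0, 0, -5/3, 2, -13/6]
R4 ← R4 + (2/3)·R3: [0, 0, 0, -55/9, 22/3, -143/18]
R5 ← R5 − (3/11)·R4: [0, 0, 0, 0, 0, 0]
Echelon form has 4 nonzero rows, so rank(M) = 4.
The column space has dimension equal to the rank: 4.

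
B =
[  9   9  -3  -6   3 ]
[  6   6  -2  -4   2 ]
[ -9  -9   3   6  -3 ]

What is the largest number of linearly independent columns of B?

1

Row reduce to echelon form.
R2 ← R2 − (2/3)·R1: [0, 0, 0, 0, 0]
R3 ← R3 + R1: [0, 0, 0, 0, 0]
Echelon form has 1 nonzero row, so rank(B) = 1.
The rank gives the maximum number of linearly independent columns: 1.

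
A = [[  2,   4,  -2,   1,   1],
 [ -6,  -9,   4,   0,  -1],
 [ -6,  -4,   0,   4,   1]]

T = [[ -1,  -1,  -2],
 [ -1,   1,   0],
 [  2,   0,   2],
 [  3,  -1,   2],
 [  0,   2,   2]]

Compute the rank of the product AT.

First compute AT:
[[ -7,   3,  -4],
 [ 23,  -5,  18],
 [ 22,   0,  22]]
Now row reduce the product.
R2 ← R2 + (23/7)·R1: [0, 34/7, 34/7]
R3 ← R3 + (22/7)·R1: [0, 66/7, 66/7]
R3 ← R3 − (33/17)·R2: [0, 0, 0]
2 nonzero rows, so rank(AT) = 2.

2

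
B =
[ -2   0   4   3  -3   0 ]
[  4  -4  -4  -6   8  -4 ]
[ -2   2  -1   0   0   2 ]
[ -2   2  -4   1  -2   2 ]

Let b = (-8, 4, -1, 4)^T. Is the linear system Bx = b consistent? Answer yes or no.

yes

Row reduce the augmented matrix [B | b].
R2 ← R2 + (2)·R1: [0, -4, 4, 0, 2, -4, -12]
R3 ← R3 − R1: [0, 2, -5, -3, 3, 2, 7]
R4 ← R4 − R1: [0, 2, -8, -2, 1, 2, 12]
R3 ← R3 + (1/2)·R2: [0, 0, -3, -3, 4, 0, 1]
R4 ← R4 + (1/2)·R2: [0, 0, -6, -2, 2, 0, 6]
R4 ← R4 − (2)·R3: [0, 0, 0, 4, -6, 0, 4]
The echelon form has 4 nonzero rows, and every pivot lies in the first 6 columns, so rank(B) = rank([B|b]) = 4.
The system is consistent.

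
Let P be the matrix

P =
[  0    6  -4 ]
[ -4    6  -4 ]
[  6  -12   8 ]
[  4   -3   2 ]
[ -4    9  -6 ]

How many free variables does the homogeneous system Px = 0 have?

1

Row reduce to echelon form.
Swap R1 ↔ R2
R3 ← R3 + (3/2)·R1: [0, -3, 2]
R4 ← R4 + R1: [0, 3, -2]
R5 ← R5 − R1: [0, 3, -2]
R3 ← R3 + (1/2)·R2: [0, 0, 0]
R4 ← R4 − (1/2)·R2: [0, 0, 0]
R5 ← R5 − (1/2)·R2: [0, 0, 0]
2 nonzero rows, so rank(P) = 2.
P has 3 columns; by rank–nullity, nullity = 3 − 2 = 1.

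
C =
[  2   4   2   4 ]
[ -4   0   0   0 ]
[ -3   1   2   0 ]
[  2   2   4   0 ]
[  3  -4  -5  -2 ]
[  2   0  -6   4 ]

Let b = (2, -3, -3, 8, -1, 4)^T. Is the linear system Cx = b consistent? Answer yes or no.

Row reduce the augmented matrix [C | b].
R2 ← R2 + (2)·R1: [0, 8, 4, 8, 1]
R3 ← R3 + (3/2)·R1: [0, 7, 5, 6, 0]
R4 ← R4 − R1: [0, -2, 2, -4, 6]
R5 ← R5 − (3/2)·R1: [0, -10, -8, -8, -4]
R6 ← R6 − R1: [0, -4, -8, 0, 2]
R3 ← R3 − (7/8)·R2: [0, 0, 3/2, -1, -7/8]
R4 ← R4 + (1/4)·R2: [0, 0, 3, -2, 25/4]
R5 ← R5 + (5/4)·R2: [0, 0, -3, 2, -11/4]
R6 ← R6 + (1/2)·R2: [0, 0, -6, 4, 5/2]
R4 ← R4 − (2)·R3: [0, 0, 0, 0, 8]
R5 ← R5 + (2)·R3: [0, 0, 0, 0, -9/2]
R6 ← R6 + (4)·R3: [0, 0, 0, 0, -1]
R5 ← R5 + (9/16)·R4: [0, 0, 0, 0, 0]
R6 ← R6 + (1/8)·R4: [0, 0, 0, 0, 0]
The echelon form has 4 nonzero rows; the last pivot sits in the augmented column, so rank(C) = 3 but rank([C|b]) = 4.
Since the ranks differ, the system is inconsistent.

no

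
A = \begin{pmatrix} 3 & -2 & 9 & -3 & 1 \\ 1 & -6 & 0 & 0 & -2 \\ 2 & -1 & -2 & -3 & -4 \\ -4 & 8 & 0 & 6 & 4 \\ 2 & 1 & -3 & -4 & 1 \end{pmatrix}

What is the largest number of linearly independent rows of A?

Row reduce to echelon form.
R2 ← R2 − (1/3)·R1: [0, -16/3, -3, 1, -7/3]
R3 ← R3 − (2/3)·R1: [0, 1/3, -8, -1, -14/3]
R4 ← R4 + (4/3)·R1: [0, 16/3, 12, 2, 16/3]
R5 ← R5 − (2/3)·R1: [0, 7/3, -9, -2, 1/3]
R3 ← R3 + (1/16)·R2: [0, 0, -131/16, -15/16, -77/16]
R4 ← R4 + R2: [0, 0, 9, 3, 3]
R5 ← R5 + (7/16)·R2: [0, 0, -165/16, -25/16, -11/16]
R4 ← R4 + (144/131)·R3: [0, 0, 0, 258/131, -300/131]
R5 ← R5 − (165/131)·R3: [0, 0, 0, -50/131, 704/131]
R5 ← R5 + (25/129)·R4: [0, 0, 0, 0, 212/43]
Echelon form has 5 nonzero rows, so rank(A) = 5.
The rank gives the maximum number of linearly independent rows: 5.

5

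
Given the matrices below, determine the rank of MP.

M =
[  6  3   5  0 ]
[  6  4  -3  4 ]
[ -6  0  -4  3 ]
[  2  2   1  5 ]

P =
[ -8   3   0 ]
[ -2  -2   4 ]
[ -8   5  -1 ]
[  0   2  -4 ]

First compute MP:
[[-94,  37,   7],
 [-32,   3,   3],
 [ 80, -32,  -8],
 [-28,  17, -13]]
Now row reduce the product.
R2 ← R2 − (16/47)·R1: [0, -451/47, 29/47]
R3 ← R3 + (40/47)·R1: [0, -24/47, -96/47]
R4 ← R4 − (14/47)·R1: [0, 281/47, -709/47]
R3 ← R3 − (24/451)·R2: [0, 0, -936/451]
R4 ← R4 + (281/451)·R2: [0, 0, -6630/451]
R4 ← R4 − (85/12)·R3: [0, 0, 0]
3 nonzero rows, so rank(MP) = 3.

3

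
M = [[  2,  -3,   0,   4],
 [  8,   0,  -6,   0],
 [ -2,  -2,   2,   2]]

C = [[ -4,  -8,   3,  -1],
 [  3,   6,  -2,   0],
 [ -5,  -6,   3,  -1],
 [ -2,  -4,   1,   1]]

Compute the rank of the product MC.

First compute MC:
[[-25, -50,  16,   2],
 [ -2, -28,   6,  -2],
 [-12, -16,   6,   2]]
Now row reduce the product.
R2 ← R2 − (2/25)·R1: [0, -24, 118/25, -54/25]
R3 ← R3 − (12/25)·R1: [0, 8, -42/25, 26/25]
R3 ← R3 + (1/3)·R2: [0, 0, -8/75, 8/25]
3 nonzero rows, so rank(MC) = 3.

3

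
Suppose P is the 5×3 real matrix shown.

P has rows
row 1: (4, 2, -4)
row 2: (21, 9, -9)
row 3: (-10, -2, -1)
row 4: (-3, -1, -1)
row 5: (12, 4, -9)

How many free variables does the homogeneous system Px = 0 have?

Row reduce to echelon form.
R2 ← R2 − (21/4)·R1: [0, -3/2, 12]
R3 ← R3 + (5/2)·R1: [0, 3, -11]
R4 ← R4 + (3/4)·R1: [0, 1/2, -4]
R5 ← R5 − (3)·R1: [0, -2, 3]
R3 ← R3 + (2)·R2: [0, 0, 13]
R4 ← R4 + (1/3)·R2: [0, 0, 0]
R5 ← R5 − (4/3)·R2: [0, 0, -13]
R5 ← R5 + R3: [0, 0, 0]
3 nonzero rows, so rank(P) = 3.
P has 3 columns; by rank–nullity, nullity = 3 − 3 = 0.

0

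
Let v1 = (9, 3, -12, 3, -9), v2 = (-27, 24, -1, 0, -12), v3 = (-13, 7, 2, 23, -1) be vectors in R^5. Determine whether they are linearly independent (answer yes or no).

yes

Form the matrix with these vectors as rows and row reduce.
R2 ← R2 + (3)·R1: [0, 33, -37, 9, -39]
R3 ← R3 + (13/9)·R1: [0, 34/3, -46/3, 82/3, -14]
R3 ← R3 − (34/99)·R2: [0, 0, -260/99, 800/33, -20/33]
3 nonzero rows, so the 3 vectors span a space of dimension 3.
Since 3 = 3, the vectors are linearly independent.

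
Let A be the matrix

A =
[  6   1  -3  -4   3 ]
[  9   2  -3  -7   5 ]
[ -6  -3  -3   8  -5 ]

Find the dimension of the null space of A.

3

Row reduce to echelon form.
R2 ← R2 − (3/2)·R1: [0, 1/2, 3/2, -1, 1/2]
R3 ← R3 + R1: [0, -2, -6, 4, -2]
R3 ← R3 + (4)·R2: [0, 0, 0, 0, 0]
2 nonzero rows, so rank(A) = 2.
A has 5 columns; by rank–nullity, nullity = 5 − 2 = 3.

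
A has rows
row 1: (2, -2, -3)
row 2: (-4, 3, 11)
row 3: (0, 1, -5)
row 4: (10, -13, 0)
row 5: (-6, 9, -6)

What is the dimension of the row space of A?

2

Row reduce to echelon form.
R2 ← R2 + (2)·R1: [0, -1, 5]
R4 ← R4 − (5)·R1: [0, -3, 15]
R5 ← R5 + (3)·R1: [0, 3, -15]
R3 ← R3 + R2: [0, 0, 0]
R4 ← R4 − (3)·R2: [0, 0, 0]
R5 ← R5 + (3)·R2: [0, 0, 0]
Echelon form has 2 nonzero rows, so rank(A) = 2.
The row space has dimension equal to the rank: 2.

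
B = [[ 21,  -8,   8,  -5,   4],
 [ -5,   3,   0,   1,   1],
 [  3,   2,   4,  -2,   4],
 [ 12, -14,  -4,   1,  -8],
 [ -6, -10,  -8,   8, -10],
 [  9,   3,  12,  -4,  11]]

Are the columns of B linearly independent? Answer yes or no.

Row reduce B to echelon form.
R2 ← R2 + (5/21)·R1: [0, 23/21, 40/21, -4/21, 41/21]
R3 ← R3 − (1/7)·R1: [0, 22/7, 20/7, -9/7, 24/7]
R4 ← R4 − (4/7)·R1: [0, -66/7, -60/7, 27/7, -72/7]
R5 ← R5 + (2/7)·R1: [0, -86/7, -40/7, 46/7, -62/7]
R6 ← R6 − (3/7)·R1: [0, 45/7, 60/7, -13/7, 65/7]
R3 ← R3 − (66/23)·R2: [0, 0, -60/23, -17/23, -50/23]
R4 ← R4 + (198/23)·R2: [0, 0, 180/23, 51/23, 150/23]
R5 ← R5 + (258/23)·R2: [0, 0, 360/23, 102/23, 300/23]
R6 ← R6 − (135/23)·R2: [0, 0, -60/23, -17/23, -50/23]
R4 ← R4 + (3)·R3: [0, 0, 0, 0, 0]
R5 ← R5 + (6)·R3: [0, 0, 0, 0, 0]
R6 ← R6 − R3: [0, 0, 0, 0, 0]
3 pivots among 5 columns.
Only 3 < 5 pivot columns, so the columns are linearly dependent.

no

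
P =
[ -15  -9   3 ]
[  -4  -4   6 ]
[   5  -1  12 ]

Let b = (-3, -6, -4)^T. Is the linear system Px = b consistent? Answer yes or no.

Row reduce the augmented matrix [P | b].
R2 ← R2 − (4/15)·R1: [0, -8/5, 26/5, -26/5]
R3 ← R3 + (1/3)·R1: [0, -4, 13, -5]
R3 ← R3 − (5/2)·R2: [0, 0, 0, 8]
The echelon form has 3 nonzero rows; the last pivot sits in the augmented column, so rank(P) = 2 but rank([P|b]) = 3.
Since the ranks differ, the system is inconsistent.

no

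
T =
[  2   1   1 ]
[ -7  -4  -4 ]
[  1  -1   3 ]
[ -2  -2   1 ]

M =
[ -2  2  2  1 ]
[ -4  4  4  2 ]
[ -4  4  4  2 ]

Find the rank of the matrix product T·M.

First compute TM:
[[-12,  12,  12,   6],
 [ 46, -46, -46, -23],
 [-10,  10,  10,   5],
 [  8,  -8,  -8,  -4]]
Now row reduce the product.
R2 ← R2 + (23/6)·R1: [0, 0, 0, 0]
R3 ← R3 − (5/6)·R1: [0, 0, 0, 0]
R4 ← R4 + (2/3)·R1: [0, 0, 0, 0]
1 nonzero row, so rank(TM) = 1.

1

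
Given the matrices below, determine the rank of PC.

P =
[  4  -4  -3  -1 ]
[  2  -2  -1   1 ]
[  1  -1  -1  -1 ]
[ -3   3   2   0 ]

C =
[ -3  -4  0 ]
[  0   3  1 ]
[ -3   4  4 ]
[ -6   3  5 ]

2

First compute PC:
[[  3, -43, -21],
 [ -9, -15,  -1],
 [  6, -14, -10],
 [  3,  29,  11]]
Now row reduce the product.
R2 ← R2 + (3)·R1: [0, -144, -64]
R3 ← R3 − (2)·R1: [0, 72, 32]
R4 ← R4 − R1: [0, 72, 32]
R3 ← R3 + (1/2)·R2: [0, 0, 0]
R4 ← R4 + (1/2)·R2: [0, 0, 0]
2 nonzero rows, so rank(PC) = 2.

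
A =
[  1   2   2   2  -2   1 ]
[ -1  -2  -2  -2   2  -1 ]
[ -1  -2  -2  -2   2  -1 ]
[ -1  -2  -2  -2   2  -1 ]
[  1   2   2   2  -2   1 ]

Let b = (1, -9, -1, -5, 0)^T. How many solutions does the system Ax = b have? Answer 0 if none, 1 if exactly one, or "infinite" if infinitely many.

Row reduce the augmented matrix [A | b].
R2 ← R2 + R1: [0, 0, 0, 0, 0, 0, -8]
R3 ← R3 + R1: [0, 0, 0, 0, 0, 0, 0]
R4 ← R4 + R1: [0, 0, 0, 0, 0, 0, -4]
R5 ← R5 − R1: [0, 0, 0, 0, 0, 0, -1]
R4 ← R4 − (1/2)·R2: [0, 0, 0, 0, 0, 0, 0]
R5 ← R5 − (1/8)·R2: [0, 0, 0, 0, 0, 0, 0]
The echelon form has 2 nonzero rows; the last pivot sits in the augmented column, so rank(A) = 1 but rank([A|b]) = 2.
Since the ranks differ, the system is inconsistent.
It has no solutions.

0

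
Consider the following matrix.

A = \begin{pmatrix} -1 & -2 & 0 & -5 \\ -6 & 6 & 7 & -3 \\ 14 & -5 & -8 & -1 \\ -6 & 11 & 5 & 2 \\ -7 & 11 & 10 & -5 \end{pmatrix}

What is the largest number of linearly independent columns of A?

4

Row reduce to echelon form.
R2 ← R2 − (6)·R1: [0, 18, 7, 27]
R3 ← R3 + (14)·R1: [0, -33, -8, -71]
R4 ← R4 − (6)·R1: [0, 23, 5, 32]
R5 ← R5 − (7)·R1: [0, 25, 10, 30]
R3 ← R3 + (11/6)·R2: [0, 0, 29/6, -43/2]
R4 ← R4 − (23/18)·R2: [0, 0, -71/18, -5/2]
R5 ← R5 − (25/18)·R2: [0, 0, 5/18, -15/2]
R4 ← R4 + (71/87)·R3: [0, 0, 0, -1744/87]
R5 ← R5 − (5/87)·R3: [0, 0, 0, -545/87]
R5 ← R5 − (5/16)·R4: [0, 0, 0, 0]
Echelon form has 4 nonzero rows, so rank(A) = 4.
The rank gives the maximum number of linearly independent columns: 4.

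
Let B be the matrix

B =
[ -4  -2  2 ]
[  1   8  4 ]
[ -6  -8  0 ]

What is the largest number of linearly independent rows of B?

2

Row reduce to echelon form.
R2 ← R2 + (1/4)·R1: [0, 15/2, 9/2]
R3 ← R3 − (3/2)·R1: [0, -5, -3]
R3 ← R3 + (2/3)·R2: [0, 0, 0]
Echelon form has 2 nonzero rows, so rank(B) = 2.
The rank gives the maximum number of linearly independent rows: 2.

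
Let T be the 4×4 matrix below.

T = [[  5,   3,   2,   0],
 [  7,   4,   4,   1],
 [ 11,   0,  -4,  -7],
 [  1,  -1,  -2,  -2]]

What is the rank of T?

Row reduce to echelon form.
R2 ← R2 − (7/5)·R1: [0, -1/5, 6/5, 1]
R3 ← R3 − (11/5)·R1: [0, -33/5, -42/5, -7]
R4 ← R4 − (1/5)·R1: [0, -8/5, -12/5, -2]
R3 ← R3 − (33)·R2: [0, 0, -48, -40]
R4 ← R4 − (8)·R2: [0, 0, -12, -10]
R4 ← R4 − (1/4)·R3: [0, 0, 0, 0]
Echelon form has 3 nonzero rows, so rank(T) = 3.

3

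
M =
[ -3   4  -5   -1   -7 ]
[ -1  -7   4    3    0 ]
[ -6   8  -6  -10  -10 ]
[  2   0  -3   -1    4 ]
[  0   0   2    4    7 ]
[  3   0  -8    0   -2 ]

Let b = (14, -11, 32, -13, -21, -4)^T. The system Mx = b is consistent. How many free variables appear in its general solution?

0

Row reduce the augmented matrix [M | b].
R2 ← R2 − (1/3)·R1: [0, -25/3, 17/3, 10/3, 7/3, -47/3]
R3 ← R3 − (2)·R1: [0, 0, 4, -8, 4, 4]
R4 ← R4 + (2/3)·R1: [0, 8/3, -19/3, -5/3, -2/3, -11/3]
R6 ← R6 + R1: [0, 4, -13, -1, -9, 10]
R4 ← R4 + (8/25)·R2: [0, 0, -113/25, -3/5, 2/25, -217/25]
R6 ← R6 + (12/25)·R2: [0, 0, -257/25, 3/5, -197/25, 62/25]
R4 ← R4 + (113/100)·R3: [0, 0, 0, -241/25, 23/5, -104/25]
R5 ← R5 − (1/2)·R3: [0, 0, 0, 8, 5, -23]
R6 ← R6 + (257/100)·R3: [0, 0, 0, -499/25, 12/5, 319/25]
R5 ← R5 + (200/241)·R4: [0, 0, 0, 0, 2125/241, -6375/241]
R6 ← R6 − (499/241)·R4: [0, 0, 0, 0, -1717/241, 5151/241]
R6 ← R6 + (101/125)·R5: [0, 0, 0, 0, 0, 0]
The echelon form has 5 nonzero rows, and every pivot lies in the first 5 columns, so rank(M) = rank([M|b]) = 5.
The system is consistent.
Free variables = (unknowns) − (rank) = 5 − 5 = 0.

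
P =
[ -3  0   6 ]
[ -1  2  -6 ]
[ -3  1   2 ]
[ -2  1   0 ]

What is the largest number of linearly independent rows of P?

2

Row reduce to echelon form.
R2 ← R2 − (1/3)·R1: [0, 2, -8]
R3 ← R3 − R1: [0, 1, -4]
R4 ← R4 − (2/3)·R1: [0, 1, -4]
R3 ← R3 − (1/2)·R2: [0, 0, 0]
R4 ← R4 − (1/2)·R2: [0, 0, 0]
Echelon form has 2 nonzero rows, so rank(P) = 2.
The rank gives the maximum number of linearly independent rows: 2.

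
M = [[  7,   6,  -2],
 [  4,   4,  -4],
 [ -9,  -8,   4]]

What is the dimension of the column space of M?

2

Row reduce to echelon form.
R2 ← R2 − (4/7)·R1: [0, 4/7, -20/7]
R3 ← R3 + (9/7)·R1: [0, -2/7, 10/7]
R3 ← R3 + (1/2)·R2: [0, 0, 0]
Echelon form has 2 nonzero rows, so rank(M) = 2.
The column space has dimension equal to the rank: 2.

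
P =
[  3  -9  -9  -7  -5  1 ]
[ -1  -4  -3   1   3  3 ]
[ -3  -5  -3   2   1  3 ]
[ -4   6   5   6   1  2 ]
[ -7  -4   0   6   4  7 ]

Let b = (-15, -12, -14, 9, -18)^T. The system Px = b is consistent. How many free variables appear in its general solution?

1

Row reduce the augmented matrix [P | b].
R2 ← R2 + (1/3)·R1: [0, -7, -6, -4/3, 4/3, 10/3, -17]
R3 ← R3 + R1: [0, -14, -12, -5, -4, 4, -29]
R4 ← R4 + (4/3)·R1: [0, -6, -7, -10/3, -17/3, 10/3, -11]
R5 ← R5 + (7/3)·R1: [0, -25, -21, -31/3, -23/3, 28/3, -53]
R3 ← R3 − (2)·R2: [0, 0, 0, -7/3, -20/3, -8/3, 5]
R4 ← R4 − (6/7)·R2: [0, 0, -13/7, -46/21, -143/21, 10/21, 25/7]
R5 ← R5 − (25/7)·R2: [0, 0, 3/7, -39/7, -87/7, -18/7, 54/7]
Swap R3 ↔ R4
R5 ← R5 + (3/13)·R3: [0, 0, 0, -79/13, -14, -32/13, 111/13]
R5 ← R5 − (237/91)·R4: [0, 0, 0, 0, 306/91, 408/91, -408/91]
The echelon form has 5 nonzero rows, and every pivot lies in the first 6 columns, so rank(P) = rank([P|b]) = 5.
The system is consistent.
Free variables = (unknowns) − (rank) = 6 − 5 = 1.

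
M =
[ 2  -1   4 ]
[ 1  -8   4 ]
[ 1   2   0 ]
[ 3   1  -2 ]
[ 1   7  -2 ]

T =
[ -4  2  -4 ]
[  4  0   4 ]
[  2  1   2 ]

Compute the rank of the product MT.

2

First compute MT:
[[ -4,   8,  -4],
 [-28,   6, -28],
 [  4,   2,   4],
 [-12,   4, -12],
 [ 20,   0,  20]]
Now row reduce the product.
R2 ← R2 − (7)·R1: [0, -50, 0]
R3 ← R3 + R1: [0, 10, 0]
R4 ← R4 − (3)·R1: [0, -20, 0]
R5 ← R5 + (5)·R1: [0, 40, 0]
R3 ← R3 + (1/5)·R2: [0, 0, 0]
R4 ← R4 − (2/5)·R2: [0, 0, 0]
R5 ← R5 + (4/5)·R2: [0, 0, 0]
2 nonzero rows, so rank(MT) = 2.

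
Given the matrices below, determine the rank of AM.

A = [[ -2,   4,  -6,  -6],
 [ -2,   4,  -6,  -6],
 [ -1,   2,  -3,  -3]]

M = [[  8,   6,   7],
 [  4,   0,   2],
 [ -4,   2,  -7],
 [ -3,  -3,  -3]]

1

First compute AM:
[[ 42,  -6,  54],
 [ 42,  -6,  54],
 [ 21,  -3,  27]]
Now row reduce the product.
R2 ← R2 − R1: [0, 0, 0]
R3 ← R3 − (1/2)·R1: [0, 0, 0]
1 nonzero row, so rank(AM) = 1.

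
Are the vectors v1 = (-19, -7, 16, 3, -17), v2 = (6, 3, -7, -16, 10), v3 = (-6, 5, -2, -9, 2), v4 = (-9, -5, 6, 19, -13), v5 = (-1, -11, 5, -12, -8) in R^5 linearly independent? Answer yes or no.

yes

Form the matrix with these vectors as rows and row reduce.
R2 ← R2 + (6/19)·R1: [0, 15/19, -37/19, -286/19, 88/19]
R3 ← R3 − (6/19)·R1: [0, 137/19, -134/19, -189/19, 140/19]
R4 ← R4 − (9/19)·R1: [0, -32/19, -30/19, 334/19, -94/19]
R5 ← R5 − (1/19)·R1: [0, -202/19, 79/19, -231/19, -135/19]
R3 ← R3 − (137/15)·R2: [0, 0, 161/15, 1913/15, -524/15]
R4 ← R4 + (32/15)·R2: [0, 0, -86/15, -218/15, 74/15]
R5 ← R5 + (202/15)·R2: [0, 0, -331/15, -3223/15, 829/15]
R4 ← R4 + (86/161)·R3: [0, 0, 0, 8628/161, -2210/161]
R5 ← R5 + (331/161)·R3: [0, 0, 0, 7620/161, -2665/161]
R5 ← R5 − (635/719)·R4: [0, 0, 0, 0, -3185/719]
5 nonzero rows, so the 5 vectors span a space of dimension 5.
Since 5 = 5, the vectors are linearly independent.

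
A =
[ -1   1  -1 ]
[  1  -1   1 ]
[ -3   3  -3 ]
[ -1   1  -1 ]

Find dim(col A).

1

Row reduce to echelon form.
R2 ← R2 + R1: [0, 0, 0]
R3 ← R3 − (3)·R1: [0, 0, 0]
R4 ← R4 − R1: [0, 0, 0]
Echelon form has 1 nonzero row, so rank(A) = 1.
The column space has dimension equal to the rank: 1.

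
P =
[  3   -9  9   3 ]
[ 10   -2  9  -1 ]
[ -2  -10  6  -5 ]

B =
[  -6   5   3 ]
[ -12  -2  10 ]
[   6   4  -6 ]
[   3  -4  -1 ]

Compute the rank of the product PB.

2

First compute PB:
[[153,  57, -138],
 [ 15,  94, -43],
 [153,  54, -137]]
Now row reduce the product.
R2 ← R2 − (5/51)·R1: [0, 1503/17, -501/17]
R3 ← R3 − R1: [0, -3, 1]
R3 ← R3 + (17/501)·R2: [0, 0, 0]
2 nonzero rows, so rank(PB) = 2.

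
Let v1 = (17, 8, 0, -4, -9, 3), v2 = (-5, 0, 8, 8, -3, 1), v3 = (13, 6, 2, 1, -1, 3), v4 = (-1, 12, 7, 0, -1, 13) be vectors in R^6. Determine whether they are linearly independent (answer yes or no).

Form the matrix with these vectors as rows and row reduce.
R2 ← R2 + (5/17)·R1: [0, 40/17, 8, 116/17, -96/17, 32/17]
R3 ← R3 − (13/17)·R1: [0, -2/17, 2, 69/17, 100/17, 12/17]
R4 ← R4 + (1/17)·R1: [0, 212/17, 7, -4/17, -26/17, 224/17]
R3 ← R3 + (1/20)·R2: [0, 0, 12/5, 22/5, 28/5, 4/5]
R4 ← R4 − (53/10)·R2: [0, 0, -177/5, -182/5, 142/5, 16/5]
R4 ← R4 + (59/4)·R3: [0, 0, 0, 57/2, 111, 15]
4 nonzero rows, so the 4 vectors span a space of dimension 4.
Since 4 = 4, the vectors are linearly independent.

yes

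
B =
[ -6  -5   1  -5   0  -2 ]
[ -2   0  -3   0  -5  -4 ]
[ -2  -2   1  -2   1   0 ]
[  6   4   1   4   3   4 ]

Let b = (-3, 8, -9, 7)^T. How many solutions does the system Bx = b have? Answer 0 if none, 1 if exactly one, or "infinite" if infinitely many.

Row reduce the augmented matrix [B | b].
R2 ← R2 − (1/3)·R1: [0, 5/3, -10/3, 5/3, -5, -10/3, 9]
R3 ← R3 − (1/3)·R1: [0, -1/3, 2/3, -1/3, 1, 2/3, -8]
R4 ← R4 + R1: [0, -1, 2, -1, 3, 2, 4]
R3 ← R3 + (1/5)·R2: [0, 0, 0, 0, 0, 0, -31/5]
R4 ← R4 + (3/5)·R2: [0, 0, 0, 0, 0, 0, 47/5]
R4 ← R4 + (47/31)·R3: [0, 0, 0, 0, 0, 0, 0]
The echelon form has 3 nonzero rows; the last pivot sits in the augmented column, so rank(B) = 2 but rank([B|b]) = 3.
Since the ranks differ, the system is inconsistent.
It has no solutions.

0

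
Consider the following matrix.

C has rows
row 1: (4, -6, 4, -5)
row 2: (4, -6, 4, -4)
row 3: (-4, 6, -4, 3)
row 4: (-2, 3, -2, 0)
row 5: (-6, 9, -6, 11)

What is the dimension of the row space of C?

2

Row reduce to echelon form.
R2 ← R2 − R1: [0, 0, 0, 1]
R3 ← R3 + R1: [0, 0, 0, -2]
R4 ← R4 + (1/2)·R1: [0, 0, 0, -5/2]
R5 ← R5 + (3/2)·R1: [0, 0, 0, 7/2]
R3 ← R3 + (2)·R2: [0, 0, 0, 0]
R4 ← R4 + (5/2)·R2: [0, 0, 0, 0]
R5 ← R5 − (7/2)·R2: [0, 0, 0, 0]
Echelon form has 2 nonzero rows, so rank(C) = 2.
The row space has dimension equal to the rank: 2.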